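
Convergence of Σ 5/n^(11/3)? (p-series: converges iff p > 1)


p-series test: Σ c/n^p converges if p > 1, diverges if p ≤ 1 (constant c > 0 doesn't affect convergence).
p = 11/3
11/3 > 1 → CONVERGES

Converges (p = 11/3 > 1)


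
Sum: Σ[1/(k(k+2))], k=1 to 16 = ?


1/(k(k+2)) = (1/2)·(1/k - 1/(k+2)) (partial fractions)
Telescoping: Σ = (1/2)·(1 + 1/2 - 1/17 - 1/18) = 106/153

Sum = 106/153


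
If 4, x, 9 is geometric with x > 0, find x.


GM = √(4×9) = √36 = 6

GM = 6


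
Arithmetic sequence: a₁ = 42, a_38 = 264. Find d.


d = (aₙ - a₁)/(n-1)
= (264 - 42)/(38-1)
= 222/37 = 6

d = 6


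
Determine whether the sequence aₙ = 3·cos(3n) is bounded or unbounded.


For all n, -1 ≤ cos(3n) ≤ 1, so -3 ≤ 3·cos(3n) ≤ 3
Lower bound: -3, Upper bound: 3
The sequence IS bounded

Bounded (-3 ≤ aₙ ≤ 3)


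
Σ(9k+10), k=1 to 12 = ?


Σ(9k+10) = 9·Σk + 10·n
= 9·78 + 10·12
= 702 + 120 = 822

Σ = 822


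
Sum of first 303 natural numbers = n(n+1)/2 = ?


n(n+1)/2 = 303×304/2 = 92112/2 = 46056

Σk = 46056


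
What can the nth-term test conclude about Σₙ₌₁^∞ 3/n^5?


lim(n→∞) 3/n^5 = 0
lim aₙ = 0 → nth-term test is INCONCLUSIVE
(Need other tests; this is actually a convergent p-series with p=5 > 1)

Inconclusive (lim aₙ = 0; need another test)


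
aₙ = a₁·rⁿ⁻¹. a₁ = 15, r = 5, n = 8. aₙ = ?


aₙ = a₁·r^(n-1)
= 15×5^7
= 15×78125
= 1171875

a_8 = 1171875


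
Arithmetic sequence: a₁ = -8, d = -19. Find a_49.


aₙ = a₁ + (n-1)d
= -8 + (49-1)×-19
= -8 - 912
= -920

a_49 = -920


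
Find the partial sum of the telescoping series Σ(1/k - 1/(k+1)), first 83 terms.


Telescoping: adjacent terms cancel.
= 1/1 - 1/84
= 1 - 1/84 = 83/84

Sum = 83/84


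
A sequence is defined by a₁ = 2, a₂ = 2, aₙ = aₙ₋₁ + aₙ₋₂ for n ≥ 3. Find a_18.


Computing iteratively: 2, 2, 4, 6, 10, 16, 26, 42, 68, 110, 178, 288, ...
a_18 = 5168

a_18 = 5168


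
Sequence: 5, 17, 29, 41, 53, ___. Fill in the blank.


Pattern: arithmetic (d=12)
Terms: 5, 17, 29, 41, 53
Next term = 65

Next term = 65


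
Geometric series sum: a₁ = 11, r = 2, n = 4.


Sₙ = 11×(2^4 - 1)/(2 - 1)
= 11×(16 - 1)/1
= 11×15/1
= 165

S_4 = 165


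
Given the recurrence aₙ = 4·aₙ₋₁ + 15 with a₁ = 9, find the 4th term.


Computing step by step:
a_1 = 9
a_2 = 51
a_3 = 219
a_4 = 891


a_4 = 891


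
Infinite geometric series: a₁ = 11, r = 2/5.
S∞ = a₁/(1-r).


S∞ = a₁/(1-r) = 11/(1 - 2/5)
= 11/(3/5)
= 55/3

S∞ = 55/3


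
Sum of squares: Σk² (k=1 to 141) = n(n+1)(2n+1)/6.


n = 141
n(n+1)(2n+1)/6 = 141×142×283/6
= 5666226/6 = 944371

Σk² = 944371


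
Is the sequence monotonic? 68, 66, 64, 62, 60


Differences: -2, -2, -2, -2
All differences < 0 → strictly DECREASING

Monotonically decreasing


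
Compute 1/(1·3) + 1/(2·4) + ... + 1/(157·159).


1/(k(k+2)) = (1/2)·(1/k - 1/(k+2)) (partial fractions)
Telescoping: Σ = (1/2)·(1 + 1/2 - 1/158 - 1/159) = 18683/25122

Sum = 18683/25122


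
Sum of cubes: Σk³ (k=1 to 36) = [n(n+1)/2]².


n(n+1)/2 = 36×37/2 = 666
Σk³ = 666² = 443556

Σk³ = 443556


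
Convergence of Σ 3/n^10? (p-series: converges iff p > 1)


p-series test: Σ c/n^p converges if p > 1, diverges if p ≤ 1 (constant c > 0 doesn't affect convergence).
p = 10
10 > 1 → CONVERGES

Converges (p = 10 > 1)


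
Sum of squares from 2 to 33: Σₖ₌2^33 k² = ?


Σₖ₌2^33 k² = Σₖ₌₁^33 k² − Σₖ₌₁^1 k²
= 33·34·67/6 − 1·2·3/6
= 12529 − 1 = 12528

Σk² = 12528


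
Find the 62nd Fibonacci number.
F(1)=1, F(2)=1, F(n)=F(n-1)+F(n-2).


Fibonacci sequence: 1, 1, 2, 3, 5, 8, 13, 21, 34, 55, 89, ...
F(62) = 4052739537881

F(62) = 4052739537881


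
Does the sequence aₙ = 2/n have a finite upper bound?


a₁ = 2, a₂ = 2/2, a₃ = 2/3, ...
0 < aₙ ≤ 2 for all n ≥ 1
Lower bound: 0, Upper bound: 2
The sequence IS bounded

Bounded (0 < aₙ ≤ 2)


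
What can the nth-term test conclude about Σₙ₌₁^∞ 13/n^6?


lim(n→∞) 13/n^6 = 0
lim aₙ = 0 → nth-term test is INCONCLUSIVE
(Need other tests; this is actually a convergent p-series with p=6 > 1)

Inconclusive (lim aₙ = 0; need another test)


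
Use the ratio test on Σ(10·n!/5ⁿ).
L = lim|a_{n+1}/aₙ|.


aₙ = 10·n!/5^n
a_{n+1}/aₙ = (n+1)!/5^(n+1) × 5^n/n!  (constant 10 cancels)
= (n+1)/5
L = lim(n→∞) (n+1)/5 = ∞
L > 1 → series DIVERGES

Diverges (ratio test: L = ∞ > 1)


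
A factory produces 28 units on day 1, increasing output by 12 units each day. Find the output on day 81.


aₙ = a₁ + (n-1)d
= 28 + (81-1)×12
= 28 + 960
= 988

a_81 = 988


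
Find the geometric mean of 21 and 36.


GM = √(21×36) = √756 = 27.4955

GM = 27.4955


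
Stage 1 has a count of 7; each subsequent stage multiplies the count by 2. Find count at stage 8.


aₙ = a₁·r^(n-1)
= 7×2^7
= 7×128
= 896

a_8 = 896


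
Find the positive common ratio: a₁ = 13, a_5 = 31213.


r^(n-1) = aₙ/a₁
r^4 = 31213/13 = 2401
r = 2401^(1/4)
= ±7; taking r > 0 gives r = 7

r = 7


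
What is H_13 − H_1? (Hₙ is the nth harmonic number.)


Σₖ₌2^13 1/k = 1/2 + 1/3 + 1/4 + ... + 1/13
= 785633/360360
≈ 2.1801

Sum = 785633/360360 ≈ 2.1801


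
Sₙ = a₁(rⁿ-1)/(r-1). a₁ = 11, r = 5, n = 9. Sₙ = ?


Sₙ = 11×(5^9 - 1)/(5 - 1)
= 11×(1953125 - 1)/4
= 11×1953124/4
= 5371091

S_9 = 5371091


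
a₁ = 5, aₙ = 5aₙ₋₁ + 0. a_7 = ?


Computing step by step:
a_1 = 5
a_2 = 25
a_3 = 125
a_4 = 625
a_5 = 3125
a_6 = 15625
a_7 = 78125


a_7 = 78125


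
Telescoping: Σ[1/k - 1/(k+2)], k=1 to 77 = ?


Telescoping with gap 2: two head and two tail terms survive.
= (1 + 1/2) - (1/78 + 1/79)
= 3/2 - 1/78 - 1/79 = 4543/3081

Sum = 4543/3081


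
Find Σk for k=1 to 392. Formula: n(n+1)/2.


n(n+1)/2 = 392×393/2 = 154056/2 = 77028

Σk = 77028


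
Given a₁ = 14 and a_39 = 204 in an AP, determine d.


d = (aₙ - a₁)/(n-1)
= (204 - 14)/(39-1)
= 190/38 = 5

d = 5


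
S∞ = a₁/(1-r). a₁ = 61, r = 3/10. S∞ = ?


S∞ = a₁/(1-r) = 61/(1 - 3/10)
= 61/(7/10)
= 610/7

S∞ = 610/7


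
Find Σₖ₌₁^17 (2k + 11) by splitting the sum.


Σ(2k+11) = 2·Σk + 11·n
= 2·153 + 11·17
= 306 + 187 = 493

Σ = 493


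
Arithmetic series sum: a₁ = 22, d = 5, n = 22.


aₙ = 22 + (22-1)×5 = 127
Sₙ = n(a₁+aₙ)/2 = 22×(22+127)/2
= 22×149/2 = 1639

S_22 = 1639


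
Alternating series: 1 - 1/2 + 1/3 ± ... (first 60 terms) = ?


S = 1 - 1/2 + 1/3 - 1/4 + 1/5 - 1/6 + 1/7 - 1/8 ± ...
= 0.6849
(Full series converges to +ln(2) ≈ +0.6931)

S_60 = 0.6849


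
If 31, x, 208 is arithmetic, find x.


AM = (31 + 208)/2 = 239/2 = 119.5

AM = 119.5


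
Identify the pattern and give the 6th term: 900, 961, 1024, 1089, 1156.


Pattern: perfect squares: n²
Terms: 900, 961, 1024, 1089, 1156
Next term = 1225

Next term = 1225


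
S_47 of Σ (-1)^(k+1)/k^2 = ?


S = 1 - 1/4 + 1/9 - 1/16 + 1/25 - 1/36 + 1/49 - 1/64 ± ...
= 0.8227
(Full series converges to +π²/12 ≈ +0.8225)

S_47 = 0.8227


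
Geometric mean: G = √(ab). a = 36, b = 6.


GM = √(36×6) = √216 = 14.6969

GM = 14.6969


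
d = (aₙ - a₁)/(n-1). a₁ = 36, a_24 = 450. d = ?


d = (aₙ - a₁)/(n-1)
= (450 - 36)/(24-1)
= 414/23 = 18

d = 18


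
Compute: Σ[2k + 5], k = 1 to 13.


Σ(2k+5) = 2·Σk + 5·n
= 2·91 + 5·13
= 182 + 65 = 247

Σ = 247


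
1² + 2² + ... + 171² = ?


n = 171
n(n+1)(2n+1)/6 = 171×172×343/6
= 10088316/6 = 1681386

Σk² = 1681386


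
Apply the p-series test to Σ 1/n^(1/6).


p-series test: Σ c/n^p converges if p > 1, diverges if p ≤ 1 (constant c > 0 doesn't affect convergence).
p = 1/6
1/6 ≤ 1 → DIVERGES

Diverges (p = 1/6 ≤ 1)


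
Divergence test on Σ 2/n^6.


lim(n→∞) 2/n^6 = 0
lim aₙ = 0 → nth-term test is INCONCLUSIVE
(Need other tests; this is actually a convergent p-series with p=6 > 1)

Inconclusive (lim aₙ = 0; need another test)


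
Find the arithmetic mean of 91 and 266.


AM = (91 + 266)/2 = 357/2 = 178.5

AM = 178.5


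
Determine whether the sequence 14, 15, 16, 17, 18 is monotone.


Differences: 1, 1, 1, 1
All differences > 0 → strictly INCREASING

Monotonically increasing


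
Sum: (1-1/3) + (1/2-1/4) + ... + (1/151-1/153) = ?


Telescoping with gap 2: two head and two tail terms survive.
= (1 + 1/2) - (1/152 + 1/153)
= 3/2 - 1/152 - 1/153 = 34579/23256

Sum = 34579/23256


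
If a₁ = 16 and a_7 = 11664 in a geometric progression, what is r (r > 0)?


r^(n-1) = aₙ/a₁
r^6 = 11664/16 = 729
r = 729^(1/6)
= ±3; taking r > 0 gives r = 3

r = 3


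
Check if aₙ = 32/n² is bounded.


a₁ = 32, a₂ = 32/4, a₃ = 32/9, ...
0 < aₙ ≤ 32 for all n ≥ 1
The sequence IS bounded

Bounded (0 < aₙ ≤ 32)


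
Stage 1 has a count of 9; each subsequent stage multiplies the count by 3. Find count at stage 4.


aₙ = a₁·r^(n-1)
= 9×3^3
= 9×27
= 243

a_4 = 243


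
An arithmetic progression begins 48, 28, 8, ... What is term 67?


aₙ = a₁ + (n-1)d
= 48 + (67-1)×-20
= 48 - 1320
= -1272

a_67 = -1272


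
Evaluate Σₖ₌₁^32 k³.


n(n+1)/2 = 32×33/2 = 528
Σk³ = 528² = 278784

Σk³ = 278784


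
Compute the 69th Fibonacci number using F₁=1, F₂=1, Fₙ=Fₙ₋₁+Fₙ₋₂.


Fibonacci sequence: 1, 1, 2, 3, 5, 8, 13, 21, 34, 55, 89, ...
F(69) = 117669030460994

F(69) = 117669030460994


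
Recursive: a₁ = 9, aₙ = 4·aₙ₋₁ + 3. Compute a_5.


Computing step by step:
a_1 = 9
a_2 = 39
a_3 = 159
a_4 = 639
a_5 = 2559


a_5 = 2559


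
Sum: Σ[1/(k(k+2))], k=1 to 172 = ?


1/(k(k+2)) = (1/2)·(1/k - 1/(k+2)) (partial fractions)
Telescoping: Σ = (1/2)·(1 + 1/2 - 1/173 - 1/174) = 22403/30102

Sum = 22403/30102


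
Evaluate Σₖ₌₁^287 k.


n(n+1)/2 = 287×288/2 = 82656/2 = 41328

Σk = 41328


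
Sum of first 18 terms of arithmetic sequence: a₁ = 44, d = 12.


aₙ = 44 + (18-1)×12 = 248
Sₙ = n(a₁+aₙ)/2 = 18×(44+248)/2
= 18×292/2 = 2628

S_18 = 2628


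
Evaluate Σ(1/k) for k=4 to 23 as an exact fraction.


Σₖ₌4^23 1/k = 1/4 + 1/5 + 1/6 + ... + 1/23
= 678544345/356948592
≈ 1.901

Sum = 678544345/356948592 ≈ 1.901


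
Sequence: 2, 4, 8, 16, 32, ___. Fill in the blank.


Pattern: powers of 2: 2ⁿ
Terms: 2, 4, 8, 16, 32
Next term = 64

Next term = 64


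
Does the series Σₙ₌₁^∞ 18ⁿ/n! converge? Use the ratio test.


aₙ = 18^n/n!
a_{n+1}/aₙ = 18^(n+1)/(n+1)! × n!/18^n
= 18/(n+1)
L = lim(n→∞) 18/(n+1) = 0
L < 1 → series CONVERGES

Converges (ratio test: L = 0 < 1)


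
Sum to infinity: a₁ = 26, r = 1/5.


S∞ = a₁/(1-r) = 26/(1 - 1/5)
= 26/(4/5)
= 65/2

S∞ = 65/2


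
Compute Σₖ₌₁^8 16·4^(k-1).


Sₙ = 16×(4^8 - 1)/(4 - 1)
= 16×(65536 - 1)/3
= 16×65535/3
= 349520

S_8 = 349520


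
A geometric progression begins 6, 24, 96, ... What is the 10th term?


aₙ = a₁·r^(n-1)
= 6×4^9
= 6×262144
= 1572864

a_10 = 1572864


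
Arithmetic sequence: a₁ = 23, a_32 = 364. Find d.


d = (aₙ - a₁)/(n-1)
= (364 - 23)/(32-1)
= 341/31 = 11

d = 11


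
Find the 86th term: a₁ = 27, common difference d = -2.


aₙ = a₁ + (n-1)d
= 27 + (86-1)×-2
= 27 - 170
= -143

a_86 = -143


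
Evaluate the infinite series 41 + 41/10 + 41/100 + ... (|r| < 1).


S∞ = a₁/(1-r) = 41/(1 - 1/10)
= 41/(9/10)
= 410/9

S∞ = 410/9


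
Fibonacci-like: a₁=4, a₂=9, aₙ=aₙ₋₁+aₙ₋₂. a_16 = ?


Computing iteratively: 4, 9, 13, 22, 35, 57, 92, 149, 241, 390, 631, 1021, ...
a_16 = 6998

a_16 = 6998


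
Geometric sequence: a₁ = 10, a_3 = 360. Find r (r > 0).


r^(n-1) = aₙ/a₁
r^2 = 360/10 = 36
r = 36^(1/2)
= ±6; taking r > 0 gives r = 6

r = 6


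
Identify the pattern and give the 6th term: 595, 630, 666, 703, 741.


Pattern: triangular numbers: n(n+1)/2
Terms: 595, 630, 666, 703, 741
Next term = 780

Next term = 780


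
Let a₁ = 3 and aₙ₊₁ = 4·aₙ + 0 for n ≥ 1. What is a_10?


Computing step by step:
a_1 = 3
a_2 = 12
a_3 = 48
a_4 = 192
a_5 = 768
a_6 = 3072
a_7 = 12288
a_8 = 49152
a_9 = 196608
a_10 = 786432


a_10 = 786432


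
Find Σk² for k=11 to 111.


Σₖ₌11^111 k² = Σₖ₌₁^111 k² − Σₖ₌₁^10 k²
= 111·112·223/6 − 10·11·21/6
= 462056 − 385 = 461671

Σk² = 461671


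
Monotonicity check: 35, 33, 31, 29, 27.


Differences: -2, -2, -2, -2
All differences < 0 → strictly DECREASING

Monotonically decreasing


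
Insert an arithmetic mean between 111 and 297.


AM = (111 + 297)/2 = 408/2 = 204

AM = 204


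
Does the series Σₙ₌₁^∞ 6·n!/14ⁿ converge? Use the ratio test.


aₙ = 6·n!/14^n
a_{n+1}/aₙ = (n+1)!/14^(n+1) × 14^n/n!  (constant 6 cancels)
= (n+1)/14
L = lim(n→∞) (n+1)/14 = ∞
L > 1 → series DIVERGES

Diverges (ratio test: L = ∞ > 1)


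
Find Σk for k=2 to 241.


Σₖ₌2^241 k = Σₖ₌₁^241 k − Σₖ₌₁^1 k
= 241·242/2 − 1·2/2
= 29161 − 1 = 29160

Σk = 29160


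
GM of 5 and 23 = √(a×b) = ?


GM = √(5×23) = √115 = 10.7238

GM = 10.7238


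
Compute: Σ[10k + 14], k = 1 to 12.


Σ(10k+14) = 10·Σk + 14·n
= 10·78 + 14·12
= 780 + 168 = 948

Σ = 948


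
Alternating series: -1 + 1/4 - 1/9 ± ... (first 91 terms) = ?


S = -1 + 1/4 - 1/9 + 1/16 - 1/25 + 1/36 - 1/49 + 1/64 ± ...
= -0.8225
(Full series converges to -π²/12 ≈ -0.8225)

S_91 = -0.8225


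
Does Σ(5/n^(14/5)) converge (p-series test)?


p-series test: Σ c/n^p converges if p > 1, diverges if p ≤ 1 (constant c > 0 doesn't affect convergence).
p = 14/5
14/5 > 1 → CONVERGES

Converges (p = 14/5 > 1)


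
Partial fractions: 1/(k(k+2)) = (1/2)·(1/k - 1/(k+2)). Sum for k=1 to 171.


1/(k(k+2)) = (1/2)·(1/k - 1/(k+2)) (partial fractions)
Telescoping: Σ = (1/2)·(1 + 1/2 - 1/172 - 1/173) = 44289/59512

Sum = 44289/59512


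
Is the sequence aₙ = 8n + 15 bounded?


aₙ = 8n + 15 → as n→∞, aₙ→∞
No finite upper bound exists
The sequence is UNBOUNDED

Unbounded (aₙ → ∞ as n → ∞)


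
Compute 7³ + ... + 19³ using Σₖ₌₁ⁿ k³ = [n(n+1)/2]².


Σₖ₌7^19 k³ = [19·20/2]² − [6·7/2]²
= 36100 − 441 = 35659

Σk³ = 35659


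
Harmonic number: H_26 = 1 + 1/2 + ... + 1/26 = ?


H_26 = 1/1 + 1/2 + 1/3 + ... + 1/26
= 34395742267/8923714800
≈ 3.8544

H_26 = 34395742267/8923714800 ≈ 3.8544


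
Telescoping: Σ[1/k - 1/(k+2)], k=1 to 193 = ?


Telescoping with gap 2: two head and two tail terms survive.
= (1 + 1/2) - (1/194 + 1/195)
= 3/2 - 1/194 - 1/195 = 28178/18915

Sum = 28178/18915


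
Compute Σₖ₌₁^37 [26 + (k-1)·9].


aₙ = 26 + (37-1)×9 = 350
Sₙ = n(a₁+aₙ)/2 = 37×(26+350)/2
= 37×376/2 = 6956

S_37 = 6956


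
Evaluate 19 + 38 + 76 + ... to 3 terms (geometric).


Sₙ = 19×(2^3 - 1)/(2 - 1)
= 19×(8 - 1)/1
= 19×7/1
= 133

S_3 = 133


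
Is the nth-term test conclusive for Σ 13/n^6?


lim(n→∞) 13/n^6 = 0
lim aₙ = 0 → nth-term test is INCONCLUSIVE
(Need other tests; this is actually a convergent p-series with p=6 > 1)

Inconclusive (lim aₙ = 0; need another test)


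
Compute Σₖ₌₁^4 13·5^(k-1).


Sₙ = 13×(5^4 - 1)/(5 - 1)
= 13×(625 - 1)/4
= 13×624/4
= 2028

S_4 = 2028


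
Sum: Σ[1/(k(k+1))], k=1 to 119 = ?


1/(k(k+1)) = 1/k - 1/(k+1) (partial fractions)
Telescoping: Σ = 1 - 1/120 = 119/120

Sum = 119/120


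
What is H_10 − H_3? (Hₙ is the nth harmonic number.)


Σₖ₌4^10 1/k = 1/4 + 1/5 + 1/6 + 1/7 + 1/8 + 1/9 + 1/10
= 2761/2520
≈ 1.0956

Sum = 2761/2520 ≈ 1.0956


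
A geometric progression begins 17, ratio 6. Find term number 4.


aₙ = a₁·r^(n-1)
= 17×6^3
= 17×216
= 3672

a_4 = 3672


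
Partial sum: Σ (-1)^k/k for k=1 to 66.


S = -1 + 1/2 - 1/3 + 1/4 - 1/5 + 1/6 - 1/7 + 1/8 ± ...
= -0.6856
(Full series converges to -ln(2) ≈ -0.6931)

S_66 = -0.6856


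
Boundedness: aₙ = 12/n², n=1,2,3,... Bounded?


a₁ = 12, a₂ = 12/4, a₃ = 12/9, ...
0 < aₙ ≤ 12 for all n ≥ 1
The sequence IS bounded

Bounded (0 < aₙ ≤ 12)


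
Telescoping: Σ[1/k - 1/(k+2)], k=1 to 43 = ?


Telescoping with gap 2: two head and two tail terms survive.
= (1 + 1/2) - (1/44 + 1/45)
= 3/2 - 1/44 - 1/45 = 2881/1980

Sum = 2881/1980


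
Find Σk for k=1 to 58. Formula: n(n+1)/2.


n(n+1)/2 = 58×59/2 = 3422/2 = 1711

Σk = 1711


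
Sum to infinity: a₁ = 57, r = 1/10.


S∞ = a₁/(1-r) = 57/(1 - 1/10)
= 57/(9/10)
= 190/3

S∞ = 190/3


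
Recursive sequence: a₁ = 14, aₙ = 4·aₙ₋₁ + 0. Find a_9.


Computing step by step:
a_1 = 14
a_2 = 56
a_3 = 224
a_4 = 896
a_5 = 3584
a_6 = 14336
a_7 = 57344
a_8 = 229376
a_9 = 917504


a_9 = 917504


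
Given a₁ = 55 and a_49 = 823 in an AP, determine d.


d = (aₙ - a₁)/(n-1)
= (823 - 55)/(49-1)
= 768/48 = 16

d = 16


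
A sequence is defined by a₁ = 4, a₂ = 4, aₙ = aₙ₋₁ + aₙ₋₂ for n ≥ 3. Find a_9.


Computing iteratively: 4, 4, 8, 12, 20, 32, 52, 84, 136
a_9 = 136

a_9 = 136


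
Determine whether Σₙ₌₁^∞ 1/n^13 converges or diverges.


p-series test: Σ c/n^p converges if p > 1, diverges if p ≤ 1 (constant c > 0 doesn't affect convergence).
p = 13
13 > 1 → CONVERGES

Converges (p = 13 > 1)


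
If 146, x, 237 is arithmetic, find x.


AM = (146 + 237)/2 = 383/2 = 191.5

AM = 191.5


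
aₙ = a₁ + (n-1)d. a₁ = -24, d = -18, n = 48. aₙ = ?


aₙ = a₁ + (n-1)d
= -24 + (48-1)×-18
= -24 - 846
= -870

a_48 = -870


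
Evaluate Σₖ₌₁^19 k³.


n(n+1)/2 = 19×20/2 = 190
Σk³ = 190² = 36100

Σk³ = 36100


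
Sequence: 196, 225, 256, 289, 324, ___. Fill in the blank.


Pattern: perfect squares: n²
Terms: 196, 225, 256, 289, 324
Next term = 361

Next term = 361


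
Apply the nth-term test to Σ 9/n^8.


lim(n→∞) 9/n^8 = 0
lim aₙ = 0 → nth-term test is INCONCLUSIVE
(Need other tests; this is actually a convergent p-series with p=8 > 1)

Inconclusive (lim aₙ = 0; need another test)


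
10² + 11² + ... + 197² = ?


Σₖ₌10^197 k² = Σₖ₌₁^197 k² − Σₖ₌₁^9 k²
= 197·198·395/6 − 9·10·19/6
= 2567895 − 285 = 2567610

Σk² = 2567610


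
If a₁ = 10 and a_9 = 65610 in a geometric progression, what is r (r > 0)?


r^(n-1) = aₙ/a₁
r^8 = 65610/10 = 6561
r = 6561^(1/8)
= ±3; taking r > 0 gives r = 3

r = 3


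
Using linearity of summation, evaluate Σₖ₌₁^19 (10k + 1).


Σ(10k+1) = 10·Σk + 1·n
= 10·190 + 1·19
= 1900 + 19 = 1919

Σ = 1919


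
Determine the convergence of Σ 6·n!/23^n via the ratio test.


aₙ = 6·n!/23^n
a_{n+1}/aₙ = (n+1)!/23^(n+1) × 23^n/n!  (constant 6 cancels)
= (n+1)/23
L = lim(n→∞) (n+1)/23 = ∞
L > 1 → series DIVERGES

Diverges (ratio test: L = ∞ > 1)


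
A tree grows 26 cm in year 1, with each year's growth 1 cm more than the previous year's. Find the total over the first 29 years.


aₙ = 26 + (29-1)×1 = 54
Sₙ = n(a₁+aₙ)/2 = 29×(26+54)/2
= 29×80/2 = 1160

S_29 = 1160


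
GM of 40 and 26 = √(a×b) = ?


GM = √(40×26) = √1040 = 32.249

GM = 32.249


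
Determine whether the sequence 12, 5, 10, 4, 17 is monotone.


Differences: -7, 5, -6, 13
Difference at position 2 is +5 (> 0) but position 1 is -7 (< 0) — sequence both rises and falls
→ NOT monotonic

Not monotonic


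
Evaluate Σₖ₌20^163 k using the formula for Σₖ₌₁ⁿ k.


Σₖ₌20^163 k = Σₖ₌₁^163 k − Σₖ₌₁^19 k
= 163·164/2 − 19·20/2
= 13366 − 190 = 13176

Σk = 13176


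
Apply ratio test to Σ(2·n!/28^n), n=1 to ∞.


aₙ = 2·n!/28^n
a_{n+1}/aₙ = (n+1)!/28^(n+1) × 28^n/n!  (constant 2 cancels)
= (n+1)/28
L = lim(n→∞) (n+1)/28 = ∞
L > 1 → series DIVERGES

Diverges (ratio test: L = ∞ > 1)


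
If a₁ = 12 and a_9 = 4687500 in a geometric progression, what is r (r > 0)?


r^(n-1) = aₙ/a₁
r^8 = 4687500/12 = 390625
r = 390625^(1/8)
= ±5; taking r > 0 gives r = 5

r = 5


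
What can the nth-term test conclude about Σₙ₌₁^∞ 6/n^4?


lim(n→∞) 6/n^4 = 0
lim aₙ = 0 → nth-term test is INCONCLUSIVE
(Need other tests; this is actually a convergent p-series with p=4 > 1)

Inconclusive (lim aₙ = 0; need another test)


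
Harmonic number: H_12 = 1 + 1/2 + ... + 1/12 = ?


H_12 = 1/1 + 1/2 + 1/3 + ... + 1/12
= 86021/27720
≈ 3.1032

H_12 = 86021/27720 ≈ 3.1032


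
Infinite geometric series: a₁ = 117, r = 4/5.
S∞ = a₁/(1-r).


S∞ = a₁/(1-r) = 117/(1 - 4/5)
= 117/(1/5)
= 585

S∞ = 585


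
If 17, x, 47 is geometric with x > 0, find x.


GM = √(17×47) = √799 = 28.2666

GM = 28.2666


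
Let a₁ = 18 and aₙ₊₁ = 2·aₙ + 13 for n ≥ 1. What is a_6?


Computing step by step:
a_1 = 18
a_2 = 49
a_3 = 111
a_4 = 235
a_5 = 483
a_6 = 979


a_6 = 979


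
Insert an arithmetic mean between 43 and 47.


AM = (43 + 47)/2 = 90/2 = 45

AM = 45


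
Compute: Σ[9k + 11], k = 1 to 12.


Σ(9k+11) = 9·Σk + 11·n
= 9·78 + 11·12
= 702 + 132 = 834

Σ = 834


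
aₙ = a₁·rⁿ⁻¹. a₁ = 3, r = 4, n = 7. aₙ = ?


aₙ = a₁·r^(n-1)
= 3×4^6
= 3×4096
= 12288

a_7 = 12288


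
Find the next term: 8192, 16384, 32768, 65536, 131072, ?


Pattern: powers of 2: 2ⁿ
Terms: 8192, 16384, 32768, 65536, 131072
Next term = 262144

Next term = 262144


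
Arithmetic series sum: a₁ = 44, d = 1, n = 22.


aₙ = 44 + (22-1)×1 = 65
Sₙ = n(a₁+aₙ)/2 = 22×(44+65)/2
= 22×109/2 = 1199

S_22 = 1199


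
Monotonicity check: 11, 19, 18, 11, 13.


Differences: 8, -1, -7, 2
Difference at position 1 is +8 (> 0) but position 2 is -1 (< 0) — sequence both rises and falls
→ NOT monotonic

Not monotonic


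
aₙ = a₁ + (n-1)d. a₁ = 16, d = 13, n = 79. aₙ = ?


aₙ = a₁ + (n-1)d
= 16 + (79-1)×13
= 16 + 1014
= 1030

a_79 = 1030


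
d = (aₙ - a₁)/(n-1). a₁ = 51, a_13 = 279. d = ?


d = (aₙ - a₁)/(n-1)
= (279 - 51)/(13-1)
= 228/12 = 19

d = 19


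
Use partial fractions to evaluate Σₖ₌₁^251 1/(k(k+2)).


1/(k(k+2)) = (1/2)·(1/k - 1/(k+2)) (partial fractions)
Telescoping: Σ = (1/2)·(1 + 1/2 - 1/252 - 1/253) = 95129/127512

Sum = 95129/127512


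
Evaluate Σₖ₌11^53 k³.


Σₖ₌11^53 k³ = [53·54/2]² − [10·11/2]²
= 2047761 − 3025 = 2044736

Σk³ = 2044736


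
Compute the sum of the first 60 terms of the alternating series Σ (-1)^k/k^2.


S = -1 + 1/4 - 1/9 + 1/16 - 1/25 + 1/36 - 1/49 + 1/64 ± ...
= -0.8223
(Full series converges to -π²/12 ≈ -0.8225)

S_60 = -0.8223


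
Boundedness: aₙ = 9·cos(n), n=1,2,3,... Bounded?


For all n, -1 ≤ cos(n) ≤ 1, so -9 ≤ 9·cos(n) ≤ 9
Lower bound: -9, Upper bound: 9
The sequence IS bounded

Bounded (-9 ≤ aₙ ≤ 9)


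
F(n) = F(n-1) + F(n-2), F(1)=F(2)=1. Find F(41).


Fibonacci sequence: 1, 1, 2, 3, 5, 8, 13, 21, 34, 55, 89, ...
F(41) = 165580141

F(41) = 165580141


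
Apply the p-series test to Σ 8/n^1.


p-series test: Σ c/n^p converges if p > 1, diverges if p ≤ 1 (constant c > 0 doesn't affect convergence).
p = 1
1 ≤ 1 → DIVERGES

Diverges (p = 1 ≤ 1)


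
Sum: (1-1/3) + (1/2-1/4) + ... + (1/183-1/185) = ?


Telescoping with gap 2: two head and two tail terms survive.
= (1 + 1/2) - (1/184 + 1/185)
= 3/2 - 1/184 - 1/185 = 50691/34040

Sum = 50691/34040


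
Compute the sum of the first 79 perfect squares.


n = 79
n(n+1)(2n+1)/6 = 79×80×159/6
= 1004880/6 = 167480

Σk² = 167480


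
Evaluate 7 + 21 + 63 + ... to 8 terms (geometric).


Sₙ = 7×(3^8 - 1)/(3 - 1)
= 7×(6561 - 1)/2
= 7×6560/2
= 22960

S_8 = 22960


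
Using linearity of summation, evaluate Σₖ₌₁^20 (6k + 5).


Σ(6k+5) = 6·Σk + 5·n
= 6·210 + 5·20
= 1260 + 100 = 1360

Σ = 1360


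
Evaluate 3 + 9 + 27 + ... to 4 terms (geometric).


Sₙ = 3×(3^4 - 1)/(3 - 1)
= 3×(81 - 1)/2
= 3×80/2
= 120

S_4 = 120


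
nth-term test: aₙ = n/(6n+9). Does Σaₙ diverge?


lim(n→∞) n/(6n+9) = 1/6 = 1/6  (divide numerator and denominator by n)
lim aₙ = 1/6 ≠ 0 → series DIVERGES

Diverges (lim aₙ = 1/6 ≠ 0)


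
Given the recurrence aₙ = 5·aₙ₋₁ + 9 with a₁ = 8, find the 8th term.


Computing step by step:
a_1 = 8
a_2 = 49
a_3 = 254
a_4 = 1279
a_5 = 6404
a_6 = 32029
a_7 = 160154
a_8 = 800779


a_8 = 800779


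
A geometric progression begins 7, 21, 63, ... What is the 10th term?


aₙ = a₁·r^(n-1)
= 7×3^9
= 7×19683
= 137781

a_10 = 137781


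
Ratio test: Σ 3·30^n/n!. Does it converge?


aₙ = 3·30^n/n!
a_{n+1}/aₙ = 30^(n+1)/(n+1)! × n!/30^n  (constant 3 cancels)
= 30/(n+1)
L = lim(n→∞) 30/(n+1) = 0
L < 1 → series CONVERGES

Converges (ratio test: L = 0 < 1)


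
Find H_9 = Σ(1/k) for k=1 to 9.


H_9 = 1/1 + 1/2 + 1/3 + 1/4 + 1/5 + 1/6 + 1/7 + 1/8 + 1/9
= 7129/2520
≈ 2.829

H_9 = 7129/2520 ≈ 2.829


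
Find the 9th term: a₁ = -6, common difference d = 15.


aₙ = a₁ + (n-1)d
= -6 + (9-1)×15
= -6 + 120
= 114

a_9 = 114


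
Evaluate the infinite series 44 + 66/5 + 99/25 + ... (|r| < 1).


S∞ = a₁/(1-r) = 44/(1 - 3/10)
= 44/(7/10)
= 440/7

S∞ = 440/7


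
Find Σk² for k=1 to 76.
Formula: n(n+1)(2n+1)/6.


n = 76
n(n+1)(2n+1)/6 = 76×77×153/6
= 895356/6 = 149226

Σk² = 149226


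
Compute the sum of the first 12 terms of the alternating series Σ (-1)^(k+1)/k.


S = 1 - 1/2 + 1/3 - 1/4 + 1/5 - 1/6 + 1/7 - 1/8 ± ...
= 0.6532
(Full series converges to +ln(2) ≈ +0.6931)

S_12 = 0.6532


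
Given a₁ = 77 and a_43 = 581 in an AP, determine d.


d = (aₙ - a₁)/(n-1)
= (581 - 77)/(43-1)
= 504/42 = 12

d = 12


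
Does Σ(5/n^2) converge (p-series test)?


p-series test: Σ c/n^p converges if p > 1, diverges if p ≤ 1 (constant c > 0 doesn't affect convergence).
p = 2
2 > 1 → CONVERGES

Converges (p = 2 > 1)


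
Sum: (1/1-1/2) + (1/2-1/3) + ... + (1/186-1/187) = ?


Telescoping: adjacent terms cancel.
= 1/1 - 1/187
= 1 - 1/187 = 186/187

Sum = 186/187


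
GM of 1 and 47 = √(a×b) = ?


GM = √(1×47) = √47 = 6.8557

GM = 6.8557


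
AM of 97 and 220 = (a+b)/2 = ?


AM = (97 + 220)/2 = 317/2 = 158.5

AM = 158.5


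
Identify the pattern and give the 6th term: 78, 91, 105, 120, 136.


Pattern: triangular numbers: n(n+1)/2
Terms: 78, 91, 105, 120, 136
Next term = 153

Next term = 153


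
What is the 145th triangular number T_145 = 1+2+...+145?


n(n+1)/2 = 145×146/2 = 21170/2 = 10585

Σk = 10585


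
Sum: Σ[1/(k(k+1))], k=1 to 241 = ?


1/(k(k+1)) = 1/k - 1/(k+1) (partial fractions)
Telescoping: Σ = 1 - 1/242 = 241/242

Sum = 241/242


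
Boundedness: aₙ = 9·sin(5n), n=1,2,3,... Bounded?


For all n, -1 ≤ sin(5n) ≤ 1, so -9 ≤ 9·sin(5n) ≤ 9
Lower bound: -9, Upper bound: 9
The sequence IS bounded

Bounded (-9 ≤ aₙ ≤ 9)


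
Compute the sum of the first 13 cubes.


n(n+1)/2 = 13×14/2 = 91
Σk³ = 91² = 8281

Σk³ = 8281


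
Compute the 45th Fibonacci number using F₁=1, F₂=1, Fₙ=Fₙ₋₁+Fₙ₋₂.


Fibonacci sequence: 1, 1, 2, 3, 5, 8, 13, 21, 34, 55, 89, ...
F(45) = 1134903170

F(45) = 1134903170


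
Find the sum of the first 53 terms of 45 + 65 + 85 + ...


aₙ = 45 + (53-1)×20 = 1085
Sₙ = n(a₁+aₙ)/2 = 53×(45+1085)/2
= 53×1130/2 = 29945

S_53 = 29945


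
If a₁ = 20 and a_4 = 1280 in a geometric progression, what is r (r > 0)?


r^(n-1) = aₙ/a₁
r^3 = 1280/20 = 64
r = 64^(1/3)
= 4

r = 4


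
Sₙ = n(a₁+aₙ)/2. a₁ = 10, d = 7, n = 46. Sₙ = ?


aₙ = 10 + (46-1)×7 = 325
Sₙ = n(a₁+aₙ)/2 = 46×(10+325)/2
= 46×335/2 = 7705

S_46 = 7705


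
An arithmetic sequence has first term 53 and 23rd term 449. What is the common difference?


d = (aₙ - a₁)/(n-1)
= (449 - 53)/(23-1)
= 396/22 = 18

d = 18


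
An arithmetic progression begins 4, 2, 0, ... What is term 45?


aₙ = a₁ + (n-1)d
= 4 + (45-1)×-2
= 4 - 88
= -84

a_45 = -84


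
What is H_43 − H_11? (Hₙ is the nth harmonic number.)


Σₖ₌12^43 1/k = 1/12 + 1/13 + 1/14 + ... + 1/43
= 12529194618585504529/9419588158802421600
≈ 1.3301

Sum = 12529194618585504529/9419588158802421600 ≈ 1.3301


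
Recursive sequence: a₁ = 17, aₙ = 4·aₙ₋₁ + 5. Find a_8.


Computing step by step:
a_1 = 17
a_2 = 73
a_3 = 297
a_4 = 1193
a_5 = 4777
a_6 = 19113
a_7 = 76457
a_8 = 305833


a_8 = 305833


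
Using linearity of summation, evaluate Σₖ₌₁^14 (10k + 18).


Σ(10k+18) = 10·Σk + 18·n
= 10·105 + 18·14
= 1050 + 252 = 1302

Σ = 1302


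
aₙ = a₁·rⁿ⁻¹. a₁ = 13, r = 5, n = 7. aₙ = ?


aₙ = a₁·r^(n-1)
= 13×5^6
= 13×15625
= 203125

a_7 = 203125


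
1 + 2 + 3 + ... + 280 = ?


n(n+1)/2 = 280×281/2 = 78680/2 = 39340

Σk = 39340


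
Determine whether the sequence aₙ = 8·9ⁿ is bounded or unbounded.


aₙ = 8·9ⁿ → as n→∞, aₙ→∞ (since base 9 > 1)
No finite upper bound exists
The sequence is UNBOUNDED

Unbounded (aₙ → ∞ as n → ∞)


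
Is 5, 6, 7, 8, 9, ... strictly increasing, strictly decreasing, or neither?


Differences: 1, 1, 1, 1
All differences > 0 → strictly INCREASING

Monotonically increasing


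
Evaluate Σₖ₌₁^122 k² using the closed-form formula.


n = 122
n(n+1)(2n+1)/6 = 122×123×245/6
= 3676470/6 = 612745

Σk² = 612745


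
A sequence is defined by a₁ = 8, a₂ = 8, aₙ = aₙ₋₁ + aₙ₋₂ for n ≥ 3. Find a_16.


Computing iteratively: 8, 8, 16, 24, 40, 64, 104, 168, 272, 440, 712, 1152, ...
a_16 = 7896

a_16 = 7896


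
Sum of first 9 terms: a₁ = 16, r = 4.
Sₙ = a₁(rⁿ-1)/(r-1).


Sₙ = 16×(4^9 - 1)/(4 - 1)
= 16×(262144 - 1)/3
= 16×262143/3
= 1398096

S_9 = 1398096


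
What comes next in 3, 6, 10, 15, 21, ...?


Pattern: triangular numbers: n(n+1)/2
Terms: 3, 6, 10, 15, 21
Next term = 28

Next term = 28


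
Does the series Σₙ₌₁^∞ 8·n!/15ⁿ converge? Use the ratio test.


aₙ = 8·n!/15^n
a_{n+1}/aₙ = (n+1)!/15^(n+1) × 15^n/n!  (constant 8 cancels)
= (n+1)/15
L = lim(n→∞) (n+1)/15 = ∞
L > 1 → series DIVERGES

Diverges (ratio test: L = ∞ > 1)


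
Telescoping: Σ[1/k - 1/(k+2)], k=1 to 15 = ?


Telescoping with gap 2: two head and two tail terms survive.
= (1 + 1/2) - (1/16 + 1/17)
= 3/2 - 1/16 - 1/17 = 375/272

Sum = 375/272


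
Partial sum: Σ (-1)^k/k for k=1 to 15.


S = -1 + 1/2 - 1/3 + 1/4 - 1/5 + 1/6 - 1/7 + 1/8 ± ...
= -0.7254
(Full series converges to -ln(2) ≈ -0.6931)

S_15 = -0.7254


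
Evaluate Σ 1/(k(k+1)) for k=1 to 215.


1/(k(k+1)) = 1/k - 1/(k+1) (partial fractions)
Telescoping: Σ = 1 - 1/216 = 215/216

Sum = 215/216


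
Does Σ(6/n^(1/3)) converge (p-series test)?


p-series test: Σ c/n^p converges if p > 1, diverges if p ≤ 1 (constant c > 0 doesn't affect convergence).
p = 1/3
1/3 ≤ 1 → DIVERGES

Diverges (p = 1/3 ≤ 1)


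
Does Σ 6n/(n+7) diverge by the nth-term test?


lim(n→∞) 6n/(n+7) = 6/1 = 6  (divide numerator and denominator by n)
lim aₙ = 6 ≠ 0 → series DIVERGES

Diverges (lim aₙ = 6 ≠ 0)


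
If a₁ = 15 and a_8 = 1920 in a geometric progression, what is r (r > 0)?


r^(n-1) = aₙ/a₁
r^7 = 1920/15 = 128
r = 128^(1/7)
= 2

r = 2


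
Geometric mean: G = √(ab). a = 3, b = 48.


GM = √(3×48) = √144 = 12

GM = 12


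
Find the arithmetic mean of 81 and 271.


AM = (81 + 271)/2 = 352/2 = 176

AM = 176


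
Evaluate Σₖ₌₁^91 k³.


n(n+1)/2 = 91×92/2 = 4186
Σk³ = 4186² = 17522596

Σk³ = 17522596


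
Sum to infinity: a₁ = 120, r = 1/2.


S∞ = a₁/(1-r) = 120/(1 - 1/2)
= 120/(1/2)
= 240

S∞ = 240


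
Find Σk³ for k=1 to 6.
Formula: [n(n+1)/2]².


n(n+1)/2 = 6×7/2 = 21
Σk³ = 21² = 441

Σk³ = 441


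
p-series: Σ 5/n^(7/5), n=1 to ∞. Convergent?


p-series test: Σ c/n^p converges if p > 1, diverges if p ≤ 1 (constant c > 0 doesn't affect convergence).
p = 7/5
7/5 > 1 → CONVERGES

Converges (p = 7/5 > 1)


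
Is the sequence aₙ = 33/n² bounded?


a₁ = 33, a₂ = 33/4, a₃ = 33/9, ...
0 < aₙ ≤ 33 for all n ≥ 1
The sequence IS bounded

Bounded (0 < aₙ ≤ 33)


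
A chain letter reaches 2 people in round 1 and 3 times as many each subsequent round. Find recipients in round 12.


aₙ = a₁·r^(n-1)
= 2×3^11
= 2×177147
= 354294

a_12 = 354294


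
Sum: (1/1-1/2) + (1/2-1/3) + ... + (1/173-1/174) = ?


Telescoping: adjacent terms cancel.
= 1/1 - 1/174
= 1 - 1/174 = 173/174

Sum = 173/174


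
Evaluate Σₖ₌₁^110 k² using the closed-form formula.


n = 110
n(n+1)(2n+1)/6 = 110×111×221/6
= 2698410/6 = 449735

Σk² = 449735


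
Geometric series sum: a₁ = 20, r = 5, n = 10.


Sₙ = 20×(5^10 - 1)/(5 - 1)
= 20×(9765625 - 1)/4
= 20×9765624/4
= 48828120

S_10 = 48828120


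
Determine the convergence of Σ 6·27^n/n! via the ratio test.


aₙ = 6·27^n/n!
a_{n+1}/aₙ = 27^(n+1)/(n+1)! × n!/27^n  (constant 6 cancels)
= 27/(n+1)
L = lim(n→∞) 27/(n+1) = 0
L < 1 → series CONVERGES

Converges (ratio test: L = 0 < 1)


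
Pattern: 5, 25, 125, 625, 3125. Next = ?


Pattern: geometric (r=5)
Terms: 5, 25, 125, 625, 3125
Next term = 15625

Next term = 15625


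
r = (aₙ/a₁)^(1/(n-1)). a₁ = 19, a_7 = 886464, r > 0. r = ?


r^(n-1) = aₙ/a₁
r^6 = 886464/19 = 46656
r = 46656^(1/6)
= ±6; taking r > 0 gives r = 6

r = 6


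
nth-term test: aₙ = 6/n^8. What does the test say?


lim(n→∞) 6/n^8 = 0
lim aₙ = 0 → nth-term test is INCONCLUSIVE
(Need other tests; this is actually a convergent p-series with p=8 > 1)

Inconclusive (lim aₙ = 0; need another test)


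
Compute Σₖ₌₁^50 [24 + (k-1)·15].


aₙ = 24 + (50-1)×15 = 759
Sₙ = n(a₁+aₙ)/2 = 50×(24+759)/2
= 50×783/2 = 19575

S_50 = 19575


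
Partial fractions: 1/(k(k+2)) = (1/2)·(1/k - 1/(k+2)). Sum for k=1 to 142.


1/(k(k+2)) = (1/2)·(1/k - 1/(k+2)) (partial fractions)
Telescoping: Σ = (1/2)·(1 + 1/2 - 1/143 - 1/144) = 30601/41184

Sum = 30601/41184


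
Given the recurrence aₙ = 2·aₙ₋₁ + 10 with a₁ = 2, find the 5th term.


Computing step by step:
a_1 = 2
a_2 = 14
a_3 = 38
a_4 = 86
a_5 = 182


a_5 = 182


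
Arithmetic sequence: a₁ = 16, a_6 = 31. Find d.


d = (aₙ - a₁)/(n-1)
= (31 - 16)/(6-1)
= 15/5 = 3

d = 3


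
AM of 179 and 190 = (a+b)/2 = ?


AM = (179 + 190)/2 = 369/2 = 184.5

AM = 184.5


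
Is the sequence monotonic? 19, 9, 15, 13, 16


Differences: -10, 6, -2, 3
Difference at position 2 is +6 (> 0) but position 1 is -10 (< 0) — sequence both rises and falls
→ NOT monotonic

Not monotonic


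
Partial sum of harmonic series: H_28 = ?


H_28 = 1/1 + 1/2 + 1/3 + ... + 1/28
= 315404588903/80313433200
≈ 3.9272

H_28 = 315404588903/80313433200 ≈ 3.9272


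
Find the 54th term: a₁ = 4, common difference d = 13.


aₙ = a₁ + (n-1)d
= 4 + (54-1)×13
= 4 + 689
= 693

a_54 = 693


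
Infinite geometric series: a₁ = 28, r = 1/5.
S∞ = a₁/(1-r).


S∞ = a₁/(1-r) = 28/(1 - 1/5)
= 28/(4/5)
= 35

S∞ = 35


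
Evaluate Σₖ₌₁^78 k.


n(n+1)/2 = 78×79/2 = 6162/2 = 3081

Σk = 3081


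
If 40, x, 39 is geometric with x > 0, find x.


GM = √(40×39) = √1560 = 39.4968

GM = 39.4968


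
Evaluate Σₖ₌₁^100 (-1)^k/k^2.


S = -1 + 1/4 - 1/9 + 1/16 - 1/25 + 1/36 - 1/49 + 1/64 ± ...
= -0.8224
(Full series converges to -π²/12 ≈ -0.8225)

S_100 = -0.8224


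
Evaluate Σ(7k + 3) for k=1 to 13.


Σ(7k+3) = 7·Σk + 3·n
= 7·91 + 3·13
= 637 + 39 = 676

Σ = 676


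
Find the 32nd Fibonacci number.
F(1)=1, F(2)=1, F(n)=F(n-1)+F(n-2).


Fibonacci sequence: 1, 1, 2, 3, 5, 8, 13, 21, 34, 55, 89, ...
F(32) = 2178309

F(32) = 2178309


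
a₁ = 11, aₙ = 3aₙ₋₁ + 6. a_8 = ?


Computing step by step:
a_1 = 11
a_2 = 39
a_3 = 123
a_4 = 375
a_5 = 1131
a_6 = 3399
a_7 = 10203
a_8 = 30615


a_8 = 30615


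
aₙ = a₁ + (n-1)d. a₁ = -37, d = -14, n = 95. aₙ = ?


aₙ = a₁ + (n-1)d
= -37 + (95-1)×-14
= -37 - 1316
= -1353

a_95 = -1353


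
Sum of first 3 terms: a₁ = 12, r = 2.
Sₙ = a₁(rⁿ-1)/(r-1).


Sₙ = 12×(2^3 - 1)/(2 - 1)
= 12×(8 - 1)/1
= 12×7/1
= 84

S_3 = 84


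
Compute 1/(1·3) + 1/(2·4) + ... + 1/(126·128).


1/(k(k+2)) = (1/2)·(1/k - 1/(k+2)) (partial fractions)
Telescoping: Σ = (1/2)·(1 + 1/2 - 1/127 - 1/128) = 24129/32512

Sum = 24129/32512


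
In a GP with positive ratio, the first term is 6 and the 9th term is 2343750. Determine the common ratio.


r^(n-1) = aₙ/a₁
r^8 = 2343750/6 = 390625
r = 390625^(1/8)
= ±5; taking r > 0 gives r = 5

r = 5


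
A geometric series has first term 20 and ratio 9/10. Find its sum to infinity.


S∞ = a₁/(1-r) = 20/(1 - 9/10)
= 20/(1/10)
= 200

S∞ = 200


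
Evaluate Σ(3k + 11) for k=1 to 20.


Σ(3k+11) = 3·Σk + 11·n
= 3·210 + 11·20
= 630 + 220 = 850

Σ = 850


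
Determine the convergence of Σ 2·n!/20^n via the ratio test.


aₙ = 2·n!/20^n
a_{n+1}/aₙ = (n+1)!/20^(n+1) × 20^n/n!  (constant 2 cancels)
= (n+1)/20
L = lim(n→∞) (n+1)/20 = ∞
L > 1 → series DIVERGES

Diverges (ratio test: L = ∞ > 1)


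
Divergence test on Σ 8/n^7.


lim(n→∞) 8/n^7 = 0
lim aₙ = 0 → nth-term test is INCONCLUSIVE
(Need other tests; this is actually a convergent p-series with p=7 > 1)

Inconclusive (lim aₙ = 0; need another test)


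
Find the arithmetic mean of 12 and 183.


AM = (12 + 183)/2 = 195/2 = 97.5

AM = 97.5


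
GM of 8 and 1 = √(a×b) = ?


GM = √(8×1) = √8 = 2.8284

GM = 2.8284


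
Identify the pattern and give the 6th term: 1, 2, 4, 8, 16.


Pattern: powers of 2: 2ⁿ
Terms: 1, 2, 4, 8, 16
Next term = 32

Next term = 32


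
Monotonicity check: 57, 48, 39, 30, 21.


Differences: -9, -9, -9, -9
All differences < 0 → strictly DECREASING

Monotonically decreasing


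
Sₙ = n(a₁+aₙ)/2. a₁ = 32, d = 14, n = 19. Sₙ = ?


aₙ = 32 + (19-1)×14 = 284
Sₙ = n(a₁+aₙ)/2 = 19×(32+284)/2
= 19×316/2 = 3002

S_19 = 3002


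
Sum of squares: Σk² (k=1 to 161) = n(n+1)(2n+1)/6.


n = 161
n(n+1)(2n+1)/6 = 161×162×323/6
= 8424486/6 = 1404081

Σk² = 1404081


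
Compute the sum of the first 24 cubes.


n(n+1)/2 = 24×25/2 = 300
Σk³ = 300² = 90000

Σk³ = 90000


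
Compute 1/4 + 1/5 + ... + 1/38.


Σₖ₌4^38 1/k = 1/4 + 1/5 + 1/6 + ... + 1/38
= 1163092393297033/485721041551200
≈ 2.3946

Sum = 1163092393297033/485721041551200 ≈ 2.3946


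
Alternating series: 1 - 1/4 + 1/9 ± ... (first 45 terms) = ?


S = 1 - 1/4 + 1/9 - 1/16 + 1/25 - 1/36 + 1/49 - 1/64 ± ...
= 0.8227
(Full series converges to +π²/12 ≈ +0.8225)

S_45 = 0.8227


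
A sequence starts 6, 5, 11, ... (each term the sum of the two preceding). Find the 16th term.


Computing iteratively: 6, 5, 11, 16, 27, 43, 70, 113, 183, 296, 479, 775, ...
a_16 = 5312

a_16 = 5312
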